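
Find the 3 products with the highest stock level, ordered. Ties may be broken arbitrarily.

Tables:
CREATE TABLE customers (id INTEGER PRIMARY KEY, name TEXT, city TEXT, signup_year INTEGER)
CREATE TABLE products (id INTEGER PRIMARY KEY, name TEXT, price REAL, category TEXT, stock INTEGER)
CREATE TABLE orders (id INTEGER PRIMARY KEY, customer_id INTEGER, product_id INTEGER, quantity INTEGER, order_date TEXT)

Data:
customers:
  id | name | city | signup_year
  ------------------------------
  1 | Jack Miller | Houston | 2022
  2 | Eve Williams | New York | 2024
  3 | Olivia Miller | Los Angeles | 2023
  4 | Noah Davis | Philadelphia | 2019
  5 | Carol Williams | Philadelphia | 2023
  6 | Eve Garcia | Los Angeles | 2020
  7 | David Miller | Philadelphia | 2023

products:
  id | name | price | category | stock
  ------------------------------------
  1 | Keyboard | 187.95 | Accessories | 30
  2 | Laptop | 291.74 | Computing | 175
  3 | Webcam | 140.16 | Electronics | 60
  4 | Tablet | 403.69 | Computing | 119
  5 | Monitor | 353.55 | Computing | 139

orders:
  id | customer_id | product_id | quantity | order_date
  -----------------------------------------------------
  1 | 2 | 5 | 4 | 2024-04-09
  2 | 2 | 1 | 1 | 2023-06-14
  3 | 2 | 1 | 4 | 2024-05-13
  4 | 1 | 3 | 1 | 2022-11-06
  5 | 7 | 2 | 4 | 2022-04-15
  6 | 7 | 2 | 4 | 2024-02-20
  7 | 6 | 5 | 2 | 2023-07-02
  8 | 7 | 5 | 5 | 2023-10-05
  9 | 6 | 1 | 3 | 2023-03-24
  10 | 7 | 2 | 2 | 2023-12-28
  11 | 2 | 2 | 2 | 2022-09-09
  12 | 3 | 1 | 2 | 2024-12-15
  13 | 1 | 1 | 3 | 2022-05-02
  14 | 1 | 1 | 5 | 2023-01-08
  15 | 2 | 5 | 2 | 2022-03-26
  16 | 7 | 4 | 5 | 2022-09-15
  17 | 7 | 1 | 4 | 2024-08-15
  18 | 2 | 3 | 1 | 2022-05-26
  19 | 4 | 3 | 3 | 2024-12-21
SELECT name, stock FROM products ORDER BY stock DESC LIMIT 3

Execution result:
name | stock
Laptop | 175
Monitor | 139
Tablet | 119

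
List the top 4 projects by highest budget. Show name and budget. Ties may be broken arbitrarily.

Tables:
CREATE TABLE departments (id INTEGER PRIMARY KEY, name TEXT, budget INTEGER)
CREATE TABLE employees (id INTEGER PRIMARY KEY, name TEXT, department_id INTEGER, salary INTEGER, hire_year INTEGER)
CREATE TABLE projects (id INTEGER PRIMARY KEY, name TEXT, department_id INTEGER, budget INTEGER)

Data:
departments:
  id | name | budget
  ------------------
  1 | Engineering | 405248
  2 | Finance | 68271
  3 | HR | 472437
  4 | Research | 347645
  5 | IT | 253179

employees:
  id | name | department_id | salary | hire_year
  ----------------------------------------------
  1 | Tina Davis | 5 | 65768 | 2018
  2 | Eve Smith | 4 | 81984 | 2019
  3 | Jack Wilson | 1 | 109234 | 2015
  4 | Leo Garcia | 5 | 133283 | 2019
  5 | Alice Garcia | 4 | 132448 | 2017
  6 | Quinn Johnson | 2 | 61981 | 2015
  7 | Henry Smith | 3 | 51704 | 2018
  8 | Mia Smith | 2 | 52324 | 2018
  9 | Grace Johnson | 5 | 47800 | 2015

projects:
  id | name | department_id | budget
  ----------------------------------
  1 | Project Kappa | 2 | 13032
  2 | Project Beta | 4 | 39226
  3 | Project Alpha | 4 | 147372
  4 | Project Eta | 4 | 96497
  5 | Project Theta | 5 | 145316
SELECT name, budget FROM projects ORDER BY budget DESC LIMIT 4

Execution result:
name | budget
Project Alpha | 147372
Project Theta | 145316
Project Eta | 96497
Project Beta | 39226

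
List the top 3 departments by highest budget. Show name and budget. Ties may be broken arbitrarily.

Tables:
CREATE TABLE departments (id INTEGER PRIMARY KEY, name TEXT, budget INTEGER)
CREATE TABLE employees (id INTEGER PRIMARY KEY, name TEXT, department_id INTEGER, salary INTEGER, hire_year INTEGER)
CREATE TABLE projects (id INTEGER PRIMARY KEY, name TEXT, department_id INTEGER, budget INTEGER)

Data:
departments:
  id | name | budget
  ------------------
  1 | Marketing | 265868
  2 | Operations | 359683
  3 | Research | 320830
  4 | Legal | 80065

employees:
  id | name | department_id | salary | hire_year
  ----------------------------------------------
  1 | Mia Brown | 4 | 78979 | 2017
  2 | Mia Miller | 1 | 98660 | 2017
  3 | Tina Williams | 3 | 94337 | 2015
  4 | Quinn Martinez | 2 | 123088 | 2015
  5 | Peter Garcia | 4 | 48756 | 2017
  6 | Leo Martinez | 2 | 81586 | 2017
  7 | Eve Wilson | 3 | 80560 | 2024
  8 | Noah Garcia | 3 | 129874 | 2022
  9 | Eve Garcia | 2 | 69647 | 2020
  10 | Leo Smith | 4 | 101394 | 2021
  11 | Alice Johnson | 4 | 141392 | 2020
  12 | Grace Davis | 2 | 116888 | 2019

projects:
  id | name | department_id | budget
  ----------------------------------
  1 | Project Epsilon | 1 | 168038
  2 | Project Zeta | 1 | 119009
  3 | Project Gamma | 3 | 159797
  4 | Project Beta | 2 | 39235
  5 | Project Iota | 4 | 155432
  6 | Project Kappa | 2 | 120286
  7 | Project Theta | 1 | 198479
SELECT name, budget FROM departments ORDER BY budget DESC LIMIT 3

Execution result:
name | budget
Operations | 359683
Research | 320830
Marketing | 265868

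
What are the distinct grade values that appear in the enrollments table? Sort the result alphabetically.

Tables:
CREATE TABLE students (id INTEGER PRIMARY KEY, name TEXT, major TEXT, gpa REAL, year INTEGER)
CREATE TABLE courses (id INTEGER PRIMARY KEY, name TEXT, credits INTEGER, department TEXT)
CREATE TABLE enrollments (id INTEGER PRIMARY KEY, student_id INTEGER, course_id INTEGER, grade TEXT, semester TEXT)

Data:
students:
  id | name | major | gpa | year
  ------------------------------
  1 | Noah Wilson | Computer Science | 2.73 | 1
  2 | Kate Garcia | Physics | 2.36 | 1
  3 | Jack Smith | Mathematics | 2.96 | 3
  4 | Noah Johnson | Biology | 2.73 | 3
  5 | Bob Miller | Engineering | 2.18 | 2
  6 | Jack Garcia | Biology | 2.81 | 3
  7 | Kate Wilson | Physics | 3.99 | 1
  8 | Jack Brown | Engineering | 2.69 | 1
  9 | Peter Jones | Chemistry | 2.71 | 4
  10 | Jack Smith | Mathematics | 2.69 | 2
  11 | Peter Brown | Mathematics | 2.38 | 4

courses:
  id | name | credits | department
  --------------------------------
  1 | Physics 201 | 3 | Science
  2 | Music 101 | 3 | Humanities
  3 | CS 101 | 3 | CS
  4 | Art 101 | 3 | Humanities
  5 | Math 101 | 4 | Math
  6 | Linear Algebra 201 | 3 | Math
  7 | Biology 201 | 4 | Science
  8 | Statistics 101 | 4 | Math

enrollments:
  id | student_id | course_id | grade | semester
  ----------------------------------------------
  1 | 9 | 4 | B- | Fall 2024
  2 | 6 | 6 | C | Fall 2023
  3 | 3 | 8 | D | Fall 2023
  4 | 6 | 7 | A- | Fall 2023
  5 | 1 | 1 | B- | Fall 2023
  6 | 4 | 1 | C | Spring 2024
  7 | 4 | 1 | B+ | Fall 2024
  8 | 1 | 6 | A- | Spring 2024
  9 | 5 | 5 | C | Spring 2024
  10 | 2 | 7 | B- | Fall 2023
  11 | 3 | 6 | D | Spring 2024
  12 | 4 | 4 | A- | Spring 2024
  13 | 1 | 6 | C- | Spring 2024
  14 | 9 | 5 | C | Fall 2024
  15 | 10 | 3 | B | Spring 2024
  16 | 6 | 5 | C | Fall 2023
SELECT DISTINCT grade FROM enrollments ORDER BY grade

Execution result:
grade
A-
B
B+
B-
C
C-
D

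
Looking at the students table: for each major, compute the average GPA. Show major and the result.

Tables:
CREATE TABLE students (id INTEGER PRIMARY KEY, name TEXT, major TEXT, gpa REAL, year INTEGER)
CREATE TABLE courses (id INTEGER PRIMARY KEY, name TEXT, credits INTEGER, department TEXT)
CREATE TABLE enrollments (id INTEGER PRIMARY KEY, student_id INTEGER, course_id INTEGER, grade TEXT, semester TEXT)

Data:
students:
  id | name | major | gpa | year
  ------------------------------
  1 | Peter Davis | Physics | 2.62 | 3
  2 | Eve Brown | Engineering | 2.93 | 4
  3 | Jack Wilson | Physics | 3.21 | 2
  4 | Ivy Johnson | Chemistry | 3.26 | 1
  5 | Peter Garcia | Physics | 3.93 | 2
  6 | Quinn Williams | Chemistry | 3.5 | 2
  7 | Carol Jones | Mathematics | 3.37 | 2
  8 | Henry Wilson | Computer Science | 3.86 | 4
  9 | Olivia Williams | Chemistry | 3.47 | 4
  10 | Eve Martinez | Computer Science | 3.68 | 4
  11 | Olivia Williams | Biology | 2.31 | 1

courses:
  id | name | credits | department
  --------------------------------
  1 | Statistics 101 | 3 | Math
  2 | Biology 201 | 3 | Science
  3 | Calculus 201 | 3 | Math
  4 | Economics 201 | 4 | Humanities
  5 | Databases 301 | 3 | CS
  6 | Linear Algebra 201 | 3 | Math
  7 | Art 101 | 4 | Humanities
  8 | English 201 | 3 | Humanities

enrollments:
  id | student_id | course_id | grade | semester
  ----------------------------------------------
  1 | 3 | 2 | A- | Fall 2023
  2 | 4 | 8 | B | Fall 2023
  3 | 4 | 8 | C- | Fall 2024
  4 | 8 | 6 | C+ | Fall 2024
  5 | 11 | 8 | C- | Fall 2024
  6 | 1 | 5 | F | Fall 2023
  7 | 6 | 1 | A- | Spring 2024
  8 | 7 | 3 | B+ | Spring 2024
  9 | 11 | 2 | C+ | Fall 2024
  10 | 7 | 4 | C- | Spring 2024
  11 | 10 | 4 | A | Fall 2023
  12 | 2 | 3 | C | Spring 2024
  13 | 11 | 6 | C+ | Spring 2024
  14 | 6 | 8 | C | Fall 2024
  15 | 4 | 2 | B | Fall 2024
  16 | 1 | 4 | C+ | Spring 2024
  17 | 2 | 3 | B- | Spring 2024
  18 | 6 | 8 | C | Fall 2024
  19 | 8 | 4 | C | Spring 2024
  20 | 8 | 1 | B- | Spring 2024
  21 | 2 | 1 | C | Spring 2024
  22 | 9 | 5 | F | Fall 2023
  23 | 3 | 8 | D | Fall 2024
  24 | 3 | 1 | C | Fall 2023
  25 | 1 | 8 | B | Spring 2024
SELECT major, AVG(gpa) AS avg_gpa FROM students GROUP BY major

Execution result:
major | avg_gpa
Biology | 2.31
Chemistry | 3.41
Computer Science | 3.77
Engineering | 2.93
Mathematics | 3.37
Physics | 3.25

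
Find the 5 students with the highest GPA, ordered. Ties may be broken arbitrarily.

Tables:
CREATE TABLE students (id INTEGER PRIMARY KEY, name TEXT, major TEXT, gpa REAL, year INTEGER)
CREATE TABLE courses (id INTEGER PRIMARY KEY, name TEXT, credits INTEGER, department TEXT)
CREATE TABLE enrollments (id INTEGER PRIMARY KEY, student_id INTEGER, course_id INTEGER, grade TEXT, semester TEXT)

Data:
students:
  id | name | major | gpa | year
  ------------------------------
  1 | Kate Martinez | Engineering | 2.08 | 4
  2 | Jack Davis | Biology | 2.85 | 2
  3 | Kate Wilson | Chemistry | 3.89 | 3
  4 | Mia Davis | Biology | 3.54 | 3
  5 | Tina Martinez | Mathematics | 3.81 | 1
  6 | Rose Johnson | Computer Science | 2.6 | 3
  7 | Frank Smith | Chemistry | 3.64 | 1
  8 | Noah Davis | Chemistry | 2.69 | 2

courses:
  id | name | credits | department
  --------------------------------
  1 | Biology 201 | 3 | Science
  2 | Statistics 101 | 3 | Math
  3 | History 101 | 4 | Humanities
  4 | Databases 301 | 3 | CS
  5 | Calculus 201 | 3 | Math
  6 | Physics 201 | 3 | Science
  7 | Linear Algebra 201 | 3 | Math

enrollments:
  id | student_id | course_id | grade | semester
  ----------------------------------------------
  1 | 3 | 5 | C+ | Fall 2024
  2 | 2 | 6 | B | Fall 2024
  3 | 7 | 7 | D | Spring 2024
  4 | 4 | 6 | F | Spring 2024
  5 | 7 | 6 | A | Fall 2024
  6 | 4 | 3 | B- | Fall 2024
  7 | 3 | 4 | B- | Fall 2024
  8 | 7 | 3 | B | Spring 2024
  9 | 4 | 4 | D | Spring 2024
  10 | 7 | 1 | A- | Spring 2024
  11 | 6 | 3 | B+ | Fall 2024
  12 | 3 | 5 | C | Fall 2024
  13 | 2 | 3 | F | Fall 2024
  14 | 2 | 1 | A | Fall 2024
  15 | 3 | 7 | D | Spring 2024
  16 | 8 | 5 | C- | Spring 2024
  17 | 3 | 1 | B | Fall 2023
SELECT name, gpa FROM students ORDER BY gpa DESC LIMIT 5

Execution result:
name | gpa
Kate Wilson | 3.89
Tina Martinez | 3.81
Frank Smith | 3.64
Mia Davis | 3.54
Jack Davis | 2.85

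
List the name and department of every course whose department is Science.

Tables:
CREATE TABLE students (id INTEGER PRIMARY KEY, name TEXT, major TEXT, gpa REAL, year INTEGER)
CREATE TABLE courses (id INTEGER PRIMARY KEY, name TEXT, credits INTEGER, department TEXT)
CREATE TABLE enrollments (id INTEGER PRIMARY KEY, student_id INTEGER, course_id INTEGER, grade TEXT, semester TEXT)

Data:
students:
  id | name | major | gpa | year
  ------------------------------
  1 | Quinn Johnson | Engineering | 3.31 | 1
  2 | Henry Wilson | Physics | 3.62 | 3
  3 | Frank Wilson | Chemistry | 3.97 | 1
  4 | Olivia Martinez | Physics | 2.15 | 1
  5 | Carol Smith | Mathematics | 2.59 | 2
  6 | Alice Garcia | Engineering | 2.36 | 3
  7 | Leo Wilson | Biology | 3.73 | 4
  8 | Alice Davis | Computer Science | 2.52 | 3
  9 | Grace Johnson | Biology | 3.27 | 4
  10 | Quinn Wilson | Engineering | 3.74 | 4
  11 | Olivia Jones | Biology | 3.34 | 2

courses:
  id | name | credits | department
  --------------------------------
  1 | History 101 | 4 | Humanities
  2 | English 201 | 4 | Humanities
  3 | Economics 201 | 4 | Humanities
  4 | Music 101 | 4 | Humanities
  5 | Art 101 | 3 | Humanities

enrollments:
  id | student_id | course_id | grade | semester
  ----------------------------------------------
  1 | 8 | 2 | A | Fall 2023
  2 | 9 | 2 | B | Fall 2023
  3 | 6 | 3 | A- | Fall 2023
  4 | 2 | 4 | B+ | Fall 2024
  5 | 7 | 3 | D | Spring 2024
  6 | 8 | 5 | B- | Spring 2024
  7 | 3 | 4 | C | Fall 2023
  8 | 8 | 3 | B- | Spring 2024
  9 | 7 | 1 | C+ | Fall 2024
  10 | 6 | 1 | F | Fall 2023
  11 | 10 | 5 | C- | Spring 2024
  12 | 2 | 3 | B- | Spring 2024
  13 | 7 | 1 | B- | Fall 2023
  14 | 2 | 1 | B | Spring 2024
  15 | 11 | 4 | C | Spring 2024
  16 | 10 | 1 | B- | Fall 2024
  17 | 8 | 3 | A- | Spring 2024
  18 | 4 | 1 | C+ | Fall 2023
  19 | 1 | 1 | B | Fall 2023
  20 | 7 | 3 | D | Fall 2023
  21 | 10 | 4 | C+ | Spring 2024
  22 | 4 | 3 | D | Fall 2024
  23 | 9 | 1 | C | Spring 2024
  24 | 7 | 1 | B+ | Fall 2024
SELECT name, department FROM courses WHERE department = 'Science'

Execution result:
(no rows)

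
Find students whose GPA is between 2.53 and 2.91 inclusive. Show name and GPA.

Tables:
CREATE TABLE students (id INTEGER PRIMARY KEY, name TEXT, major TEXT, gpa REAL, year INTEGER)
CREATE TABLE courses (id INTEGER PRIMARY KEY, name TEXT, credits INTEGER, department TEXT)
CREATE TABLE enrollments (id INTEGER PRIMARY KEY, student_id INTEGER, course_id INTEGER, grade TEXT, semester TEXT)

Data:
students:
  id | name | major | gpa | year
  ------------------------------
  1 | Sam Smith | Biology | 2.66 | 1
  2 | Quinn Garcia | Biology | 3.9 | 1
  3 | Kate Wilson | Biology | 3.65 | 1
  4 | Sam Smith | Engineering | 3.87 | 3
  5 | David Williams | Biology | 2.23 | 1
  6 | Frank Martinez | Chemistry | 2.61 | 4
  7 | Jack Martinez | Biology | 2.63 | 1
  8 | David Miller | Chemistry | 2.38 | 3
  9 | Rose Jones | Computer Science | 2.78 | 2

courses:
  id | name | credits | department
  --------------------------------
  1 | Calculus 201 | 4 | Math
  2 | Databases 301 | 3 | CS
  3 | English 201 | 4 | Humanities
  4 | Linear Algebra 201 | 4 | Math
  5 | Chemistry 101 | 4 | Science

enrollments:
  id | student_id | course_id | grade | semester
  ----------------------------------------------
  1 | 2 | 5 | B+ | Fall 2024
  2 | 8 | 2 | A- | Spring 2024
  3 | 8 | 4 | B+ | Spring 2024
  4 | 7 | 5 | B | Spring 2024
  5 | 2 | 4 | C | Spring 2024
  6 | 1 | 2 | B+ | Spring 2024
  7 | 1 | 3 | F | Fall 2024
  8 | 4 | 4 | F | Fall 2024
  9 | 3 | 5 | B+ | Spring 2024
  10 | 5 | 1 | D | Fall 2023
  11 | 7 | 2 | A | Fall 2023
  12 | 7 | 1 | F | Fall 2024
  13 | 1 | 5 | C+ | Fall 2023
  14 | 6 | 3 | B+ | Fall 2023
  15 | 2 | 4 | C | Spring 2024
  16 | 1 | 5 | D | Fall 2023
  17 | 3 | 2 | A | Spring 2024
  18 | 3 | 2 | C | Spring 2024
SELECT name, gpa FROM students WHERE gpa BETWEEN 2.53 AND 2.91

Execution result:
name | gpa
Sam Smith | 2.66
Frank Martinez | 2.61
Jack Martinez | 2.63
Rose Jones | 2.78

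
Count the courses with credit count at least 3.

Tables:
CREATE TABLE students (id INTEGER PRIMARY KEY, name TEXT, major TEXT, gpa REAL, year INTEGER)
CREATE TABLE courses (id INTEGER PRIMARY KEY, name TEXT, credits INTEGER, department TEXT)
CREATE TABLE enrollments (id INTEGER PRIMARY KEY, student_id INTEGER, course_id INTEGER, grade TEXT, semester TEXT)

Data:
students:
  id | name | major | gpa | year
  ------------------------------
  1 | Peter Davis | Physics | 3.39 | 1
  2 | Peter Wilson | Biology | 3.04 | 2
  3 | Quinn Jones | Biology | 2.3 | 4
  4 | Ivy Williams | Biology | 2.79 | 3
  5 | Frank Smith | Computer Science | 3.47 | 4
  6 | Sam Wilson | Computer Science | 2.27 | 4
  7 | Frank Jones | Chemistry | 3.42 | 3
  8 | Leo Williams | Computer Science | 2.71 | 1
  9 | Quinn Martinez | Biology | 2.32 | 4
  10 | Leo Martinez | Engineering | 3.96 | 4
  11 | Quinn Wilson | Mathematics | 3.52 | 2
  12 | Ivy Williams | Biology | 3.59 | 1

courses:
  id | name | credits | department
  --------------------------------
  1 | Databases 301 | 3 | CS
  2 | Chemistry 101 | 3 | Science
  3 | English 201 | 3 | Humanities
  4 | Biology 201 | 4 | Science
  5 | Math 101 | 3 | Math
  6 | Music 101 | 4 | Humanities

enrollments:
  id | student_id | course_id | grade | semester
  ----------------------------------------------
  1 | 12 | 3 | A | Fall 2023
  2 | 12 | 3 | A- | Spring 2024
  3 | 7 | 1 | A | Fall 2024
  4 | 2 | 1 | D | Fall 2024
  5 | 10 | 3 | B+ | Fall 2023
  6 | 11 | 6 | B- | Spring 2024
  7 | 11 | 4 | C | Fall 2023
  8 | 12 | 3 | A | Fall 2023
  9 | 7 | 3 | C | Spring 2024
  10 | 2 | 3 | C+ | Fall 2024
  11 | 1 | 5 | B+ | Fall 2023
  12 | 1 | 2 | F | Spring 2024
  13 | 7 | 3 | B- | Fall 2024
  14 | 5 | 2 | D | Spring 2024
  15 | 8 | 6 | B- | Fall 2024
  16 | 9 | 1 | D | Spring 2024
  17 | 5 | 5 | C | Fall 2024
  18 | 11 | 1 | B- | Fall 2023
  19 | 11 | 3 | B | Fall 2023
SELECT COUNT(*) FROM courses WHERE credits >= 3

Execution result:
6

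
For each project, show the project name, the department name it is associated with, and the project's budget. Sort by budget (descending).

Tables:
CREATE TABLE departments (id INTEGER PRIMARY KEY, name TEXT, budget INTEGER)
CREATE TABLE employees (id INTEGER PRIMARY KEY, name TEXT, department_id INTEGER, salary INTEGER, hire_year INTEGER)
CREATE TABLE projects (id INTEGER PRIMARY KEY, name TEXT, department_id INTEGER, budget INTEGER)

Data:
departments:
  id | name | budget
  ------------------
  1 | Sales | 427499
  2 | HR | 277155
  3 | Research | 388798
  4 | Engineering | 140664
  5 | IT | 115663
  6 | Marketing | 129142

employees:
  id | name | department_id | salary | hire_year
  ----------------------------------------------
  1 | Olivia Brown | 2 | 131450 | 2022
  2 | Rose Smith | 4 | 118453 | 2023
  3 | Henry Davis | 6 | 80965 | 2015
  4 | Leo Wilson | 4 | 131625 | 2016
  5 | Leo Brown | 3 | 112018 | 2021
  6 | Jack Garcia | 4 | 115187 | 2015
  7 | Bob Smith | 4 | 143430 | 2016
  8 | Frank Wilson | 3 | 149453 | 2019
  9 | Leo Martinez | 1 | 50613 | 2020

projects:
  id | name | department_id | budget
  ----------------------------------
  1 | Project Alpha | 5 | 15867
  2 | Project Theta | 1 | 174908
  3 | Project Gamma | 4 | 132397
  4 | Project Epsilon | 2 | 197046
SELECT c.name, p.name AS department, c.budget FROM projects c JOIN departments p ON c.department_id = p.id ORDER BY c.budget DESC

Execution result:
name | department | budget
Project Epsilon | HR | 197046
Project Theta | Sales | 174908
Project Gamma | Engineering | 132397
Project Alpha | IT | 15867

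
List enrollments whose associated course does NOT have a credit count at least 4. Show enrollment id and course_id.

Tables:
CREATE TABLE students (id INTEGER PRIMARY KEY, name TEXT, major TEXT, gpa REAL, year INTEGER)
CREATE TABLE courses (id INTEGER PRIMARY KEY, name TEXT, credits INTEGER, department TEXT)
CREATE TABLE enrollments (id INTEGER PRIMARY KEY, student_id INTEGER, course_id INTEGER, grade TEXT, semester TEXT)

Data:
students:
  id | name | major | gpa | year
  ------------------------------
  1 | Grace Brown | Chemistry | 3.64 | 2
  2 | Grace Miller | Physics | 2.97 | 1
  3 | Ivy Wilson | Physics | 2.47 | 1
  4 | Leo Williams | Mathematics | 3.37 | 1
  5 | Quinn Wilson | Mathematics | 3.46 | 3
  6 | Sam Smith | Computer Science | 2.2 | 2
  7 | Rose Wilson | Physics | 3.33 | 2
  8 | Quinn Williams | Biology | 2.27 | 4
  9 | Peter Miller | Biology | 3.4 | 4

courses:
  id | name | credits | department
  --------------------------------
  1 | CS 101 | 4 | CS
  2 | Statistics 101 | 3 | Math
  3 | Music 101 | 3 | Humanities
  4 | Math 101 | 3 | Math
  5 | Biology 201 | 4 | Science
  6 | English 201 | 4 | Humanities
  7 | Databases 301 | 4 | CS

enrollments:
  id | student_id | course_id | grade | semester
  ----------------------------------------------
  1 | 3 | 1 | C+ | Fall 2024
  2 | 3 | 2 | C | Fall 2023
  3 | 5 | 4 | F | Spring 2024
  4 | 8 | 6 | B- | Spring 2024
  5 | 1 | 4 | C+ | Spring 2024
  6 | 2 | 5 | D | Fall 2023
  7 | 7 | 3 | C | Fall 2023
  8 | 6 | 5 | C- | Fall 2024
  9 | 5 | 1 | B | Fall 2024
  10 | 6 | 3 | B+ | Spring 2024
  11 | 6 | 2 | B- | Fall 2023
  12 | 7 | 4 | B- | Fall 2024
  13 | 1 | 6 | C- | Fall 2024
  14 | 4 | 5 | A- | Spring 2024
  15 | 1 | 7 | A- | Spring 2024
SELECT id, course_id FROM enrollments WHERE course_id NOT IN (SELECT id FROM courses WHERE credits >= 4)

Execution result:
id | course_id
2 | 2
3 | 4
5 | 4
7 | 3
10 | 3
11 | 2
12 | 4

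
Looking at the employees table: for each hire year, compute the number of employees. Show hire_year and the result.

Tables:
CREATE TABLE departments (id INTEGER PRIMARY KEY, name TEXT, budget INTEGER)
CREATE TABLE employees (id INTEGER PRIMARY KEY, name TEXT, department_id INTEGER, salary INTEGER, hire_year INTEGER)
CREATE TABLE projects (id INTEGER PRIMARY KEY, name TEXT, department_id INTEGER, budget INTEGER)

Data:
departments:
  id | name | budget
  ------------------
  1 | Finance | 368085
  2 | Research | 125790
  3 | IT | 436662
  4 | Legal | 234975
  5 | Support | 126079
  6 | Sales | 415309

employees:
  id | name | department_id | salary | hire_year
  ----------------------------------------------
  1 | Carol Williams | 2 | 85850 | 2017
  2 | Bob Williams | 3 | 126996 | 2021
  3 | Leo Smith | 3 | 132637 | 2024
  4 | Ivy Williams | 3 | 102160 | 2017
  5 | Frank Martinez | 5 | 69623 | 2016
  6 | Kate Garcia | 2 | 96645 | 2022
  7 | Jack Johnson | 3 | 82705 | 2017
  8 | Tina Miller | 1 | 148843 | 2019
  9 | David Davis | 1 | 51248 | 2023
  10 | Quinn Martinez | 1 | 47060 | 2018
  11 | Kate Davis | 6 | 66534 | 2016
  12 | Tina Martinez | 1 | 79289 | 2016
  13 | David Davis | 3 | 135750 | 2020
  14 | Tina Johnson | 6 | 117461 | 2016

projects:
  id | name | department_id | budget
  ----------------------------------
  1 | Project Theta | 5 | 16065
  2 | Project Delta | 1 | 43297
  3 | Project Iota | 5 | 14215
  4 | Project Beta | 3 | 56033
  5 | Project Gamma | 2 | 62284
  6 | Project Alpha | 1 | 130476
SELECT hire_year, COUNT(*) AS n FROM employees GROUP BY hire_year

Execution result:
hire_year | n
2016 | 4
2017 | 3
2018 | 1
2019 | 1
2020 | 1
2021 | 1
2022 | 1
2023 | 1
2024 | 1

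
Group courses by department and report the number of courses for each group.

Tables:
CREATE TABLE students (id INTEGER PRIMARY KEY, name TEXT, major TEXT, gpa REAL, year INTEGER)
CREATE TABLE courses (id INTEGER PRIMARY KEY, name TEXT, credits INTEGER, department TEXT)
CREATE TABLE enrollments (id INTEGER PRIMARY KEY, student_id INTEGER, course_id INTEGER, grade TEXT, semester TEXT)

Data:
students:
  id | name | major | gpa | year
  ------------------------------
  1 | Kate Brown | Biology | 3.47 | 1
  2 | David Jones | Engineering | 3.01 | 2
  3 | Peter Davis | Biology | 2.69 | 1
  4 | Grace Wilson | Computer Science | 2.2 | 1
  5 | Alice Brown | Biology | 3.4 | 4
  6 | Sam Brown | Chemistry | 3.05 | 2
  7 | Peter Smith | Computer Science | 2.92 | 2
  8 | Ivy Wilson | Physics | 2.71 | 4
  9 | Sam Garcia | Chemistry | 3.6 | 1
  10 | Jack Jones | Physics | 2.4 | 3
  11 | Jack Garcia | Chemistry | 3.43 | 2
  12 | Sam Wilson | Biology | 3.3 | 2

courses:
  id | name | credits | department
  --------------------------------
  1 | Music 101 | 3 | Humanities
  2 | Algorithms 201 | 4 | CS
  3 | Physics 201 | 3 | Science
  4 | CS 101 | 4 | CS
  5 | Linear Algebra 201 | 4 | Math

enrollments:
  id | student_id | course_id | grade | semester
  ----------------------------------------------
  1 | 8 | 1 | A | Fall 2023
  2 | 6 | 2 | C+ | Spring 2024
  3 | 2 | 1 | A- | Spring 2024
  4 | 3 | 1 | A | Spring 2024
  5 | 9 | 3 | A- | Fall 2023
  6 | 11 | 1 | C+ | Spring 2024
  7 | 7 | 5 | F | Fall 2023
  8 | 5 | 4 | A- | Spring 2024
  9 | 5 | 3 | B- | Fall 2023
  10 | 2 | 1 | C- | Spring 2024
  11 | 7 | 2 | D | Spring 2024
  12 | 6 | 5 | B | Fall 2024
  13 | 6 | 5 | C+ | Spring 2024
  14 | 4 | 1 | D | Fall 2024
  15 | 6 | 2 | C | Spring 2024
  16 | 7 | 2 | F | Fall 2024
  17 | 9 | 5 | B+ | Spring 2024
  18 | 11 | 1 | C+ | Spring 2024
SELECT department, COUNT(*) AS n FROM courses GROUP BY department

Execution result:
department | n
CS | 2
Humanities | 1
Math | 1
Science | 1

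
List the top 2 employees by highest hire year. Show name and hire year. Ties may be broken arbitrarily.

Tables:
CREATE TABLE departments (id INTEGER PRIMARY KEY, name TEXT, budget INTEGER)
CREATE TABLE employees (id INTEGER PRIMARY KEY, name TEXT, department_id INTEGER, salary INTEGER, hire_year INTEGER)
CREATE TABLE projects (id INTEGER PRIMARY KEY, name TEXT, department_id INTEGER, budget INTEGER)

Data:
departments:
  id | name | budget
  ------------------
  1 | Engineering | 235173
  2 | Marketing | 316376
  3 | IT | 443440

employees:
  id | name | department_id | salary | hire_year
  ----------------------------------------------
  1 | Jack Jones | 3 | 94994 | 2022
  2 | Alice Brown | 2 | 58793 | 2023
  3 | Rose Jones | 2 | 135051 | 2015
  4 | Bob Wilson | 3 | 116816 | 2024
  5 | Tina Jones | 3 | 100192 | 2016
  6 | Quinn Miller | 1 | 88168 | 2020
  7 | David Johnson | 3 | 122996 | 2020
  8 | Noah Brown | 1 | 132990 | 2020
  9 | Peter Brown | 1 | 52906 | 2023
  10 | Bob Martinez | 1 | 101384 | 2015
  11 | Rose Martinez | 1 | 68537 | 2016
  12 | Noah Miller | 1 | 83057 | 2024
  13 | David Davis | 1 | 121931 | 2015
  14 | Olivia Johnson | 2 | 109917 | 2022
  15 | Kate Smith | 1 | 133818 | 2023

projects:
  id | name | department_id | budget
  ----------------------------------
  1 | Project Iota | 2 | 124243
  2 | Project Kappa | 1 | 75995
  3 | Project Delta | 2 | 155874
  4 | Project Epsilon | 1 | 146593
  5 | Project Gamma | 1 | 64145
SELECT name, hire_year FROM employees ORDER BY hire_year DESC LIMIT 2

Execution result:
name | hire_year
Bob Wilson | 2024
Noah Miller | 2024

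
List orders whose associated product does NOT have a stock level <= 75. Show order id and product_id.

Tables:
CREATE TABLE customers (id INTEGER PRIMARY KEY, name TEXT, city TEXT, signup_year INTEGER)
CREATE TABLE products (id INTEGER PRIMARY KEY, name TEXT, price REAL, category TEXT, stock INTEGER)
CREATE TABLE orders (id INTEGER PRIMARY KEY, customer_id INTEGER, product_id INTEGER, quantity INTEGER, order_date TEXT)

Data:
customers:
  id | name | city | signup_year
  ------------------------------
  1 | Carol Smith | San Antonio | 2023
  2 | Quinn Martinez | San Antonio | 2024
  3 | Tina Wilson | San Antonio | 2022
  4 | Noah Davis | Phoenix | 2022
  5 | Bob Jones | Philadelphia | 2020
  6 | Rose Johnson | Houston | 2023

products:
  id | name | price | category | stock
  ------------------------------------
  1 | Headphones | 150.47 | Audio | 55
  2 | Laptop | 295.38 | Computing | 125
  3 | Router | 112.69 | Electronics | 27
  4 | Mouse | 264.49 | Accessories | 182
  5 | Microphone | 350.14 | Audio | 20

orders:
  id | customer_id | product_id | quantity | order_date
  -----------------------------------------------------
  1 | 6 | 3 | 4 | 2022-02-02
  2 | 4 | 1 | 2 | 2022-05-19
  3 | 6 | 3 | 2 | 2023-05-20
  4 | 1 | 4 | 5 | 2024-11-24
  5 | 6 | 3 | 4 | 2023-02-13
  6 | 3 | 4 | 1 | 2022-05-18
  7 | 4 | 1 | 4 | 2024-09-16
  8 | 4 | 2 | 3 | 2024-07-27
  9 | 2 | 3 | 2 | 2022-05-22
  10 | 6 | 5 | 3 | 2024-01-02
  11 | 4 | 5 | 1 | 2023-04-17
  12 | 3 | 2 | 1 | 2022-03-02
SELECT id, product_id FROM orders WHERE product_id NOT IN (SELECT id FROM products WHERE stock <= 75)

Execution result:
id | product_id
4 | 4
6 | 4
8 | 2
12 | 2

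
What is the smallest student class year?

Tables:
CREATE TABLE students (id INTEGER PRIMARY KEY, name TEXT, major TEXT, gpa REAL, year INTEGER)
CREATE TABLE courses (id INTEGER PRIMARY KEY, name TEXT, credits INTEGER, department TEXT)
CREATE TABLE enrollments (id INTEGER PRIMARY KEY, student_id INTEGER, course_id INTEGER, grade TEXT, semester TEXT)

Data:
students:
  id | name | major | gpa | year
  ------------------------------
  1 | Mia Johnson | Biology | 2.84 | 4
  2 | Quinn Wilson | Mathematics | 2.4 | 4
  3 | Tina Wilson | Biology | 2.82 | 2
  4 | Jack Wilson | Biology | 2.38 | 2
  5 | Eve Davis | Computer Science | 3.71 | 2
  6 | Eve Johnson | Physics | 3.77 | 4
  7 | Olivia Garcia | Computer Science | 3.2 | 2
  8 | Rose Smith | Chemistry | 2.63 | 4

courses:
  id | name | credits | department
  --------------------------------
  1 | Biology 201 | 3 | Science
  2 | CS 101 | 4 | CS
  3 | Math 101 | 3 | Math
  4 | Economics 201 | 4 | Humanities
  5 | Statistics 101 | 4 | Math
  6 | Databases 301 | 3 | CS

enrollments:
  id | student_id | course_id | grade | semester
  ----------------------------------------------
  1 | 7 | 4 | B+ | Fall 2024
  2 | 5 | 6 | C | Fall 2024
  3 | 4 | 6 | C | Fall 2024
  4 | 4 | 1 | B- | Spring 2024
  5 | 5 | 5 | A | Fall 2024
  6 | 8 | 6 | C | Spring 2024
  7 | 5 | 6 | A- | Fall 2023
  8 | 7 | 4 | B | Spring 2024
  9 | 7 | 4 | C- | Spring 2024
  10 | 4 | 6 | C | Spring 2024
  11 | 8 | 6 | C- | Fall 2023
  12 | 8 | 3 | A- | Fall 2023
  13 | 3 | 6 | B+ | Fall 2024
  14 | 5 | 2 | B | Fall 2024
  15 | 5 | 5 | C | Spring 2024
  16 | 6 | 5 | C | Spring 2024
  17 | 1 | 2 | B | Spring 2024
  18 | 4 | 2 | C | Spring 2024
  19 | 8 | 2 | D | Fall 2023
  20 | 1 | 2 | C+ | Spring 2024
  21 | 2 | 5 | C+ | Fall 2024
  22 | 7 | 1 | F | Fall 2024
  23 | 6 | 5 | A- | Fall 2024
SELECT MIN(year) FROM students

Execution result:
2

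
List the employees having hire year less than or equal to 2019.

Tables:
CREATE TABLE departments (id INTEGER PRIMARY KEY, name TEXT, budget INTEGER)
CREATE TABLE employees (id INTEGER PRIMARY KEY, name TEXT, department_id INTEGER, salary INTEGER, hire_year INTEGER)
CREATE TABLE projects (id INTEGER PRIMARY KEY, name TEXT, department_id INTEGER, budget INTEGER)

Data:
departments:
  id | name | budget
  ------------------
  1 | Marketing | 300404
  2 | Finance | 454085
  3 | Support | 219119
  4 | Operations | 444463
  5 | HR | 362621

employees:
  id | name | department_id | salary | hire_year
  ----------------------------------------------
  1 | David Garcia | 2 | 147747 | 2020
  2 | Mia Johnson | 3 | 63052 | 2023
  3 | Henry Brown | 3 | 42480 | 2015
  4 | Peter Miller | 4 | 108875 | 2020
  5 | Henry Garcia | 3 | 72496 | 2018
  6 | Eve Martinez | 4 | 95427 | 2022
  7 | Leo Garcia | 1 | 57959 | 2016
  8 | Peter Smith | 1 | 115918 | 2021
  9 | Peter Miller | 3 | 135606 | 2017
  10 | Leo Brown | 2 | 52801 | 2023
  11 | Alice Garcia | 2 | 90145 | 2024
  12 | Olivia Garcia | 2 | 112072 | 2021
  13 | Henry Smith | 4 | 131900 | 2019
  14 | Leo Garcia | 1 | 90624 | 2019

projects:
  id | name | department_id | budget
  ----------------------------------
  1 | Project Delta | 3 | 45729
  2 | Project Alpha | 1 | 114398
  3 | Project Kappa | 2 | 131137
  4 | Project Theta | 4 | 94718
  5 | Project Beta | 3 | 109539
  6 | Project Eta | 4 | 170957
SELECT name, hire_year FROM employees WHERE hire_year <= 2019

Execution result:
name | hire_year
Henry Brown | 2015
Henry Garcia | 2018
Leo Garcia | 2016
Peter Miller | 2017
Henry Smith | 2019
Leo Garcia | 2019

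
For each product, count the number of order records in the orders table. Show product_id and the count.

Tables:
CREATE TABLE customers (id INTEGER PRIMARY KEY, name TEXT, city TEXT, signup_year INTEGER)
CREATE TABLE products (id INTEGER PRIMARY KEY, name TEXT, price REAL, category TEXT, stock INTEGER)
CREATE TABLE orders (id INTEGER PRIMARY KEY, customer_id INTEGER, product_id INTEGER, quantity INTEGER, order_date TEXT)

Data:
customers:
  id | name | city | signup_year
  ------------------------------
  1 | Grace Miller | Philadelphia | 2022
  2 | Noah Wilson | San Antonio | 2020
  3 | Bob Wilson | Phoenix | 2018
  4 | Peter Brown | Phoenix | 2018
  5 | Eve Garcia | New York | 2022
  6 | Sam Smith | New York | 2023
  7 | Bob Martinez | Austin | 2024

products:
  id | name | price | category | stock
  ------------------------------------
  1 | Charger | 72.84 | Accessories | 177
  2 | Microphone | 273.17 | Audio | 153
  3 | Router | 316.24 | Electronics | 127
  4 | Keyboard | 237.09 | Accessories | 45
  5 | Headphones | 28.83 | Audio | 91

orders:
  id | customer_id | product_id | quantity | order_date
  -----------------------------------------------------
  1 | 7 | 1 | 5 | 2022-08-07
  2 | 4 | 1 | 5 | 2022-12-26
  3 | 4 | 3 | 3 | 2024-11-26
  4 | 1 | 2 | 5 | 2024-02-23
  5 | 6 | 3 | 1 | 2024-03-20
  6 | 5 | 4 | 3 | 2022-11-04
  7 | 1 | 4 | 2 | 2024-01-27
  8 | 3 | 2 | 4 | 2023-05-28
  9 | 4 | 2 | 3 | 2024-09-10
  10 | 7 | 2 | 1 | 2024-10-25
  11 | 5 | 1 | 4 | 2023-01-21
SELECT product_id, COUNT(*) AS order_count FROM orders GROUP BY product_id

Execution result:
product_id | order_count
1 | 3
2 | 4
3 | 2
4 | 2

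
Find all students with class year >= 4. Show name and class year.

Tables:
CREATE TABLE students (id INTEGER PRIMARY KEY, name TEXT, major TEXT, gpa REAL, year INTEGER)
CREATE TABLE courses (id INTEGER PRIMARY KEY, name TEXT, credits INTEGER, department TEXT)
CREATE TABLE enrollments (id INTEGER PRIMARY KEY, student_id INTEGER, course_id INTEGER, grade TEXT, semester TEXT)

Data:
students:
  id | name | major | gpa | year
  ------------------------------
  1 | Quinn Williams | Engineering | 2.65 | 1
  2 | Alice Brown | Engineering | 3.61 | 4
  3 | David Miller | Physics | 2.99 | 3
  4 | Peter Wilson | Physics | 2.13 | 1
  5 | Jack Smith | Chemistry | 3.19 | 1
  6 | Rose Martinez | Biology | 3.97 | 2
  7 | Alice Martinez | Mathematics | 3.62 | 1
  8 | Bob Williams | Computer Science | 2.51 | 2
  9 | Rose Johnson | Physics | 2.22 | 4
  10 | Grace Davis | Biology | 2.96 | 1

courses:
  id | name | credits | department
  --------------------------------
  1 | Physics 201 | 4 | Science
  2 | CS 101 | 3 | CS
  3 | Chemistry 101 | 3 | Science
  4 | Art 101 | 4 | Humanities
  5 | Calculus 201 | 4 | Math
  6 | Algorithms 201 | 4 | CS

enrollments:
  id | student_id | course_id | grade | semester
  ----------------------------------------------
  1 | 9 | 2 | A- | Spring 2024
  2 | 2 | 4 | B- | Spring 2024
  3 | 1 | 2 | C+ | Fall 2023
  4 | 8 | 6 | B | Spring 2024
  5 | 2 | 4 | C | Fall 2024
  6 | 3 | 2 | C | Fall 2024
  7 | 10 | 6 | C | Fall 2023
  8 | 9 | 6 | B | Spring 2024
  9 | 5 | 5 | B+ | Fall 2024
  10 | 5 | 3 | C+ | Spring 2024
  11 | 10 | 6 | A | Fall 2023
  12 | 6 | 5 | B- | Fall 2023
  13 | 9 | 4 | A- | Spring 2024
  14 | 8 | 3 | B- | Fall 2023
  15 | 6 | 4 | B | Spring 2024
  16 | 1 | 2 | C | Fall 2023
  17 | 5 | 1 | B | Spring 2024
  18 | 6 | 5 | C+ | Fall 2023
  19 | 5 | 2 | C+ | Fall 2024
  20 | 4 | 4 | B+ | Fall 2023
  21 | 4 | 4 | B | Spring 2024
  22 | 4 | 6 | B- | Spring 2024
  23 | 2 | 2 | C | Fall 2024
SELECT name, year FROM students WHERE year >= 4

Execution result:
name | year
Alice Brown | 4
Rose Johnson | 4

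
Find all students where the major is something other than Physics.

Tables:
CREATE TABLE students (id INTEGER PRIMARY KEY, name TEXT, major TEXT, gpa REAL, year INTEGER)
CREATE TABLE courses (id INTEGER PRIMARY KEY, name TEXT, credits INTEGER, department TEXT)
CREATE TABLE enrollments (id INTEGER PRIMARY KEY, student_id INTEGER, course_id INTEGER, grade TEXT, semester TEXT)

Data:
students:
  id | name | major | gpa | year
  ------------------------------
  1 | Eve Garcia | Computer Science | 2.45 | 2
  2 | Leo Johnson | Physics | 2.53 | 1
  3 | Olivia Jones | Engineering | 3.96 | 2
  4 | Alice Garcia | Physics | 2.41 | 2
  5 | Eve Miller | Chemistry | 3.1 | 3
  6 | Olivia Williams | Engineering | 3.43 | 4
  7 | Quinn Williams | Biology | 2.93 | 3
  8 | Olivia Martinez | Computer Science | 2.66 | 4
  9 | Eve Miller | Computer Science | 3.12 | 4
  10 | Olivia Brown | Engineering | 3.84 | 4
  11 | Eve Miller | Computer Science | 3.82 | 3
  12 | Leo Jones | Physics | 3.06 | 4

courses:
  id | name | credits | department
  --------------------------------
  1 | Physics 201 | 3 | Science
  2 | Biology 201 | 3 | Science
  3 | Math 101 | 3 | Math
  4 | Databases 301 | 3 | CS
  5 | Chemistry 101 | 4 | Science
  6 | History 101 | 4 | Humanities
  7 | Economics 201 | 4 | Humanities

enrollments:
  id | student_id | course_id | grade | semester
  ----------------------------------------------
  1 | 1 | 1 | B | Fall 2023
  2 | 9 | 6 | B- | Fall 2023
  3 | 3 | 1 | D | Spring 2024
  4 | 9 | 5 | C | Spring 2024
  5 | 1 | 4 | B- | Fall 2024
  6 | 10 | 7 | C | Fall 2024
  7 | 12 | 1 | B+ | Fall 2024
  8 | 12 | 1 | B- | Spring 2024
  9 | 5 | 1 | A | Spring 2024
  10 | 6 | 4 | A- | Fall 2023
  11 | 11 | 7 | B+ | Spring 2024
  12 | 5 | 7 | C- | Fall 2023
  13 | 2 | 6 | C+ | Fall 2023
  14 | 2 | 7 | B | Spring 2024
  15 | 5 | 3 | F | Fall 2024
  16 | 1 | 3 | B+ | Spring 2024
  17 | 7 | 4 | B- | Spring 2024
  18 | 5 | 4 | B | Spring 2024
SELECT name, major FROM students WHERE major <> 'Physics'

Execution result:
name | major
Eve Garcia | Computer Science
Olivia Jones | Engineering
Eve Miller | Chemistry
Olivia Williams | Engineering
Quinn Williams | Biology
Olivia Martinez | Computer Science
Eve Miller | Computer Science
Olivia Brown | Engineering
Eve Miller | Computer Science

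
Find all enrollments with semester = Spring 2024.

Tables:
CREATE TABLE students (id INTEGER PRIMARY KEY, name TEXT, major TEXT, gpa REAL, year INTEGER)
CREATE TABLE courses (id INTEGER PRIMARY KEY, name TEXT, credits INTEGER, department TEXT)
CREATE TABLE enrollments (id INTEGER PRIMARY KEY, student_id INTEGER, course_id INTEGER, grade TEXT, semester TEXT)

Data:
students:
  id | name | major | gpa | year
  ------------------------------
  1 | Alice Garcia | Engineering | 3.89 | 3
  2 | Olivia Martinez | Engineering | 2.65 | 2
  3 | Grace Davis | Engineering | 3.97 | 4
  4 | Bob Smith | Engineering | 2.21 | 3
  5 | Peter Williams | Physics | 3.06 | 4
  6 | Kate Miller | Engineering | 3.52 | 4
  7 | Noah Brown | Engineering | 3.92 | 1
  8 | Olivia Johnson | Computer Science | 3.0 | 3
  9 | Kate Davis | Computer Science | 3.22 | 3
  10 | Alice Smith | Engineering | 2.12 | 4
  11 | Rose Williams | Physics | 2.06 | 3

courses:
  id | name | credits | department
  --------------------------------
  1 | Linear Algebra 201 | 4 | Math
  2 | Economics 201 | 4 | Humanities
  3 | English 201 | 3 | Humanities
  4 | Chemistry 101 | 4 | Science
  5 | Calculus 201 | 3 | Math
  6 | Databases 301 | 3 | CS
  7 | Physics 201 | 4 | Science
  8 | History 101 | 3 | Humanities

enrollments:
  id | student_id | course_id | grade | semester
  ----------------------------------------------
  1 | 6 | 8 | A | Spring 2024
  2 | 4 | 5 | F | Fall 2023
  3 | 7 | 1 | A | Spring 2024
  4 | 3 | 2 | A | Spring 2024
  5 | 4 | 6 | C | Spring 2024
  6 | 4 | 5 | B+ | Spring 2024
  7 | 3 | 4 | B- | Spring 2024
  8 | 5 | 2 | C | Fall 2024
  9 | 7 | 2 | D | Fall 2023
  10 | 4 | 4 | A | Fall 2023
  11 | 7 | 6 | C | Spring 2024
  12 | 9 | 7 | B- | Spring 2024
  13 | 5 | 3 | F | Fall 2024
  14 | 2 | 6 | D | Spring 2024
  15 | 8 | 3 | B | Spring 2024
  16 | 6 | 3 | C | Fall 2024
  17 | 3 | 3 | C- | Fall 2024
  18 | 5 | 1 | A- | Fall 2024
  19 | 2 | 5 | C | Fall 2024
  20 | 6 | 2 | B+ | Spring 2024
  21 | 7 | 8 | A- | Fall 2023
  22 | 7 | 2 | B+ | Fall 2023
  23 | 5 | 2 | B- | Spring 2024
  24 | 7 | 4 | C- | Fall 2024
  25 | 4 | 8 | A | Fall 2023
SELECT id, semester FROM enrollments WHERE semester = 'Spring 2024'

Execution result:
id | semester
1 | Spring 2024
3 | Spring 2024
4 | Spring 2024
5 | Spring 2024
6 | Spring 2024
7 | Spring 2024
11 | Spring 2024
12 | Spring 2024
14 | Spring 2024
15 | Spring 2024
20 | Spring 2024
23 | Spring 2024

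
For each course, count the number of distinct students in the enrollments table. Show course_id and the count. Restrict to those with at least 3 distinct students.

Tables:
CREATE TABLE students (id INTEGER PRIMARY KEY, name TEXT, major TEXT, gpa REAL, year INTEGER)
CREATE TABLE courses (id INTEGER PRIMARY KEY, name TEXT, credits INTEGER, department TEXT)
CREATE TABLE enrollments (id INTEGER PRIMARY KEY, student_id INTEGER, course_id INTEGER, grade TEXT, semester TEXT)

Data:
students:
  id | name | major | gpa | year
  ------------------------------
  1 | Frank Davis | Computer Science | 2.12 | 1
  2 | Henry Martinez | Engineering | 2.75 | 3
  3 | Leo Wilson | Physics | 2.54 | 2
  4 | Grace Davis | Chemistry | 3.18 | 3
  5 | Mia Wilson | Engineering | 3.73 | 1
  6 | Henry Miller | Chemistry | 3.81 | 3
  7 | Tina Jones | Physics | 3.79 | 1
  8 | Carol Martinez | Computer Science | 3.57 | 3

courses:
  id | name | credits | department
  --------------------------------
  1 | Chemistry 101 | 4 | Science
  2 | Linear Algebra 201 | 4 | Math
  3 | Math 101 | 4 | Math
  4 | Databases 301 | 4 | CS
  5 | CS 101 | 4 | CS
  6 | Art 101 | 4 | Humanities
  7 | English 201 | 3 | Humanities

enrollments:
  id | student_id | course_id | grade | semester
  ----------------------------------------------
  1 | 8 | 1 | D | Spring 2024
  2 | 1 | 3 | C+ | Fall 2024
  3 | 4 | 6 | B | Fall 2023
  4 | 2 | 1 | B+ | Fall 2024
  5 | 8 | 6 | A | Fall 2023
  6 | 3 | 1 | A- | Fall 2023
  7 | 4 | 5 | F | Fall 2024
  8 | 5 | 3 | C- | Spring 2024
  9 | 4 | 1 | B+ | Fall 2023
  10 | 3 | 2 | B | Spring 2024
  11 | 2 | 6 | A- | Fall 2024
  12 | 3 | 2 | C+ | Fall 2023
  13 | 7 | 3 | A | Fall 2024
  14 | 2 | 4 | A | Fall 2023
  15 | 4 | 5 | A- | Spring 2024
SELECT course_id, COUNT(DISTINCT student_id) AS distinct_student_count FROM enrollments GROUP BY course_id HAVING COUNT(DISTINCT student_id) >= 3

Execution result:
course_id | distinct_student_count
1 | 4
3 | 3
6 | 3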